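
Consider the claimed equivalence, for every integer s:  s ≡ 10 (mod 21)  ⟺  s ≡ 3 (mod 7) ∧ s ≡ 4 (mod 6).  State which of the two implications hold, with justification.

(→) This fails: s = 31 gives 31 ≡ 10 (mod 21) but 31 ≡ 1 (mod 6), so the conjunction on the right does not hold.

(←) Conversely, if s ≡ 3 (mod 7) and s ≡ 4 (mod 6), then by the Chinese remainder theorem s ≡ 10 (mod 42). Since 10 ≡ 10 (mod 21) and 21 ∣ 42, we get s ≡ 10 (mod 21).

Not equivalent: only (⇐) holds.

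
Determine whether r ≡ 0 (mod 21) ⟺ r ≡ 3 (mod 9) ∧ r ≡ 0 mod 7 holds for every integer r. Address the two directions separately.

Only the reverse direction holds.

(→) This fails: r = 0 gives 0 ≡ 0 (mod 21) but 0 ≡ 0 (mod 9), so the conjunction on the right does not hold.

(←) Conversely, if r ≡ 3 (mod 9) and r ≡ 0 (mod 7), then by the Chinese remainder theorem r ≡ 21 (mod 63). Since 21 ≡ 0 (mod 21) and 21 ∣ 63, we get r ≡ 0 (mod 21).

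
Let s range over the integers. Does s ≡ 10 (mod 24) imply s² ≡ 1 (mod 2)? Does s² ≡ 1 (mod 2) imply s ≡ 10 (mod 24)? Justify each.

(→) This fails: take s = 10. Then 10 ≡ 10 (mod 24), but 10² = 100 ≡ 0 (mod 2), not 1.

(←) This fails: take s = 1. Then 1² = 1 ≡ 1 (mod 2), yet 1 ≡ 1 (mod 24), not 10.

Neither direction holds.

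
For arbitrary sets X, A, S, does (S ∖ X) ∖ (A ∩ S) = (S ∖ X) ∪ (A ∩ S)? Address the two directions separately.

Forward inclusion. Let x ∈ (S ∖ X) ∖ (A ∩ S). Then x ∈ S and x ∉ X, A, from which x ∈ (S ∖ X) ∪ (A ∩ S).

Reverse inclusion. This inclusion fails. Take X = ∅, A = {1}, S = {1}; then 1 ∈ (S ∖ X) ∪ (A ∩ S) but 1 ∉ (S ∖ X) ∖ (A ∩ S).

(⊆) holds; (⊇) fails.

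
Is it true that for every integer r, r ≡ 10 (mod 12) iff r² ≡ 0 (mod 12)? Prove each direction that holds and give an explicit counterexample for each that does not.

Neither implication holds.

(→) This fails: take r = 10. Then 10 ≡ 10 (mod 12), but 10² = 100 ≡ 4 (mod 12), not 0.

(←) This fails: take r = 0. Then 0² = 0 ≡ 0 (mod 12), yet 0 ≡ 0 (mod 12), not 10.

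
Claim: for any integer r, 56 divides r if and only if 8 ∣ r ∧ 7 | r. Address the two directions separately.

(⇒) If 56 ∣ r, write r = 56q. Since 56 = 7·8, r = 8·(7q), so 8 ∣ r; and since 56 = 8·7, r = 7·(8q), so 7 ∣ r.

(⇐) Suppose 8 ∣ r and 7 ∣ r. Any common multiple of 8 and 7 is a multiple of their lcm; here gcd(8, 7) = 1, so lcm(8, 7) = 8·7 = 56, so 56 ∣ r.

Both implications hold.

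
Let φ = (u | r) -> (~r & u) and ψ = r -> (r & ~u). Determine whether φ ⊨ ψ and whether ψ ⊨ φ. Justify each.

(←) This fails. Under u = F, r = T, the left side is false but the right side is true.

(→) Assume the antecedent. If u is true, the antecedent forces (u = T, r = F), and r -> (r & ~u) holds there. If u is false, r -> (r & ~u) reduces to true regardless of the other variables. Either way r -> (r & ~u) holds.

(⇒) holds; (⇐) fails.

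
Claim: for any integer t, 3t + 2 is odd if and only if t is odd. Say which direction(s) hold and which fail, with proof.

(⇒) Suppose 3t + 2 is odd. Since 3 is odd, 3t and t have the same parity, so 3t + 2 ≡ t + 2 (mod 2). As 2 is even, 3t + 2 is odd exactly when t is odd. Thus t is odd.

(⇐) Conversely, suppose t is odd; write t = 2j + 1. Then 3t + 2 = 3·(2j + 1) + 2 = 2·3j + 5, which is odd.

Both directions hold; the statement is true.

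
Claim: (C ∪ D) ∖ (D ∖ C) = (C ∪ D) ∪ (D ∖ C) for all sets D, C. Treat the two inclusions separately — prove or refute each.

(⊆) holds; (⊇) fails.

Reverse inclusion. This inclusion fails. Take D = {1}, C = ∅; then 1 ∈ (C ∪ D) ∪ (D ∖ C) but 1 ∉ (C ∪ D) ∖ (D ∖ C).

Forward inclusion. Let x ∈ (C ∪ D) ∖ (D ∖ C). Then either x ∈ C and x ∉ D; or x ∈ D ∩ C. In each case x ∈ (C ∪ D) ∪ (D ∖ C), so (C ∪ D) ∖ (D ∖ C) ⊆ (C ∪ D) ∪ (D ∖ C).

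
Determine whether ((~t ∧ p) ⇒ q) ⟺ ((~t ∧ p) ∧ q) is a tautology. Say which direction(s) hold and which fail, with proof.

(⟹) This fails. Under t = F, p = F, q = F, the left side is true but the right side is false.

(⟸) Assume the antecedent. If t is true, the antecedent cannot hold. If t is false, the antecedent forces (t = F, p = T, q = T), and (~t ∧ p) ⇒ q holds there. Either way (~t ∧ p) ⇒ q holds.

Only the reverse direction holds.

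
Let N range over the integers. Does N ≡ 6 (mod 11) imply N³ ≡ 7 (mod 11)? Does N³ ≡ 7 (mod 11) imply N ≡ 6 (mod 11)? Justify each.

Both directions hold.

[⇒] Suppose N ≡ 6 (mod 11). Write N = 11j + 6. Then (11j + 6)³ = 1331j³ + 2178j² + 1188j + 216 = 11(121j³ + 198j² + 108j + 19) + 7, so N³ ≡ 7 (mod 11).

[⇐] For the converse, argue contrapositively. If N ≢ 6 (mod 11), then N is congruent to one of 0, 1, 2, 3, 4, 5, 7, 8, 9, 10 modulo 11, and these give N³ ≡ 0, 1, 8, 5, 9, 4, 2, 6, 3, 10 respectively — never 7.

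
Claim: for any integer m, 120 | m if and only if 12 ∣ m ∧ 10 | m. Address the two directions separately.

(⟸) This fails: take m = 60. Both 12 ∣ 60 and 10 ∣ 60, yet 60 is not a multiple of 120 (since 60 = 0·120 + 60), so 120 ∤ 60.

(⟹) If 120 ∣ m, write m = 120q. Since 120 = 10·12, m = 12·(10q), so 12 ∣ m; and since 120 = 12·10, m = 10·(12q), so 10 ∣ m.

Only the forward implication holds.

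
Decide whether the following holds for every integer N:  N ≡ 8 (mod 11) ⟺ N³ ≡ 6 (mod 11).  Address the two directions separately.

(→) Suppose N ≡ 8 (mod 11). Write N = 11j + 8. Then (11j + 8)³ = 1331j³ + 2904j² + 2112j + 512 = 11(121j³ + 264j² + 192j + 46) + 6, so N³ ≡ 6 (mod 11).

(←) For the converse, argue contrapositively. If N ≢ 8 (mod 11), then N is congruent to one of 0, 1, 2, 3, 4, 5, 6, 7, 9, 10 modulo 11, and these give N³ ≡ 0, 1, 8, 5, 9, 4, 7, 2, 3, 10 respectively — never 6.

Both directions hold; the statement is true.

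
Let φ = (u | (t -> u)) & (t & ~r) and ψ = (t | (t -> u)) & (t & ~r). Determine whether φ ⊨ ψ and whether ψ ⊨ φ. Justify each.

Only the forward direction holds.

Forward direction. Assume the antecedent. If r is true, the antecedent cannot hold. If r is false, the antecedent forces (r = F, u = T, t = T), and (t | (t -> u)) & (t & ~r) holds there. Either way (t | (t -> u)) & (t & ~r) holds.

Converse. This fails. Under r = F, u = F, t = T, the left side is false but the right side is true.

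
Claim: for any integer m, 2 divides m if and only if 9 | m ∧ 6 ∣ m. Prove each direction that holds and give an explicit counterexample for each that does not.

(⇐) Suppose 9 ∣ m and 6 ∣ m. Any common multiple of 9 and 6 is a multiple of their lcm; here lcm(9, 6) = 9·6/gcd(9, 6) = 54/3 = 18, so 18 ∣ m. Since 2 ∣ 18, it follows that 2 ∣ m.

(⇒) This fails: take m = 2. Certainly 2 ∣ 2, but 9 ∤ 2.

The forward direction fails; the converse holds.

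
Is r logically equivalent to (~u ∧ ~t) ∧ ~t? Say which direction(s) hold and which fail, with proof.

Neither direction holds.

[⇒] This fails. Under r = T, t = T, u = F, the left side is true but the right side is false.

[⇐] This fails. Under r = F, t = F, u = F, the left side is false but the right side is true.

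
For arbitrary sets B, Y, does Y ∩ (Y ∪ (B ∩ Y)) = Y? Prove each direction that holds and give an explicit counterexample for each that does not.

(⊆) Let x ∈ Y ∩ (Y ∪ (B ∩ Y)). Then either x ∈ Y and x ∉ B; or x ∈ B ∩ Y. In each case x ∈ Y, so Y ∩ (Y ∪ (B ∩ Y)) ⊆ Y.

(⊇) Let x ∈ Y. Then either x ∈ Y and x ∉ B; or x ∈ B ∩ Y. In each case x ∈ Y ∩ (Y ∪ (B ∩ Y)), so Y ⊆ Y ∩ (Y ∪ (B ∩ Y)).

Both inclusions hold.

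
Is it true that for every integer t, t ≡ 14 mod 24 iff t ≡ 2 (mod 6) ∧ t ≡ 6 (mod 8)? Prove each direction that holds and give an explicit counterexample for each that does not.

Both implications hold.

(→) Suppose t ≡ 14 (mod 24); write t = 24j + 14. Since 6 ∣ 24, reducing mod 6 gives t ≡ 14 ≡ 2 (mod 6); since 8 ∣ 24, reducing mod 8 gives t ≡ 14 ≡ 6 (mod 8).

(←) Conversely, if t ≡ 2 (mod 6) and t ≡ 6 (mod 8), then by the Chinese remainder theorem t ≡ 14 (mod 24). This is exactly t ≡ 14 (mod 24).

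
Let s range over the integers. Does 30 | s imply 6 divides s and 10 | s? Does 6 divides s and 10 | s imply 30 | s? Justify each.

Equivalent; both directions hold.

[⇒] If 30 ∣ s, write s = 30q. Since 30 = 5·6, s = 6·(5q), so 6 ∣ s; and since 30 = 3·10, s = 10·(3q), so 10 ∣ s.

[⇐] Suppose 6 ∣ s and 10 ∣ s. Any common multiple of 6 and 10 is a multiple of their lcm; here lcm(6, 10) = 6·10/gcd(6, 10) = 60/2 = 30, so 30 ∣ s.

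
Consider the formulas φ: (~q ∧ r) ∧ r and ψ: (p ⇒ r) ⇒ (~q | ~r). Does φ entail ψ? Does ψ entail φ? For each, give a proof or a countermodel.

[⇒] Assume the antecedent. If p is true, the antecedent forces (p = T, r = T, q = F), and (p ⇒ r) ⇒ (~q | ~r) holds there. If p is false, the antecedent forces (p = F, r = T, q = F), and (p ⇒ r) ⇒ (~q | ~r) holds there. Either way (p ⇒ r) ⇒ (~q | ~r) holds.

[⇐] This fails. Under p = F, r = F, q = F, the left side is false but the right side is true.

(⇒) holds; (⇐) fails.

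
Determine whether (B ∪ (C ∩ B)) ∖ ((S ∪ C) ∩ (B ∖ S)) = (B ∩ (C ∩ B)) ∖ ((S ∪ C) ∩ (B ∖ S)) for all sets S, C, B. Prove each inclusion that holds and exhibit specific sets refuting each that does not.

The sets are not equal: only the reverse inclusion holds.

(⟹) This inclusion fails. Take S = ∅, C = ∅, B = {1}; then 1 ∈ (B ∪ (C ∩ B)) ∖ ((S ∪ C) ∩ (B ∖ S)) but 1 ∉ (B ∩ (C ∩ B)) ∖ ((S ∪ C) ∩ (B ∖ S)).

(⟸) Let x ∈ (B ∩ (C ∩ B)) ∖ ((S ∪ C) ∩ (B ∖ S)). Then x ∈ S ∩ C ∩ B, from which x ∈ (B ∪ (C ∩ B)) ∖ ((S ∪ C) ∩ (B ∖ S)).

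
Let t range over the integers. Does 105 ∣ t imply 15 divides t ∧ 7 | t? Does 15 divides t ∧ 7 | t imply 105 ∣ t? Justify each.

Forward direction. If 105 ∣ t, write t = 105q. Since 105 = 7·15, t = 15·(7q), so 15 ∣ t; and since 105 = 15·7, t = 7·(15q), so 7 ∣ t.

Converse. Suppose 15 ∣ t and 7 ∣ t. Any common multiple of 15 and 7 is a multiple of their lcm; here gcd(15, 7) = 1, so lcm(15, 7) = 15·7 = 105, so 105 ∣ t.

Equivalent; both directions hold.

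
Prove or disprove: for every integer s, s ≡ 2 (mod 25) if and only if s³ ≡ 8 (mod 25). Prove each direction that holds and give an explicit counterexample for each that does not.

(←) Suppose s³ ≡ 8 (mod 25). The only residue r in {0, …, 24} with r³ ≡ 8 (mod 25) is r = 2, so s ≡ 2 (mod 25).

(→) Suppose s ≡ 2 (mod 25). Write s = 25j + 2. Then (25j + 2)³ = 15625j³ + 3750j² + 300j + 8 = 25(625j³ + 150j² + 12j) + 8, so s³ ≡ 8 (mod 25).

The biconditional holds.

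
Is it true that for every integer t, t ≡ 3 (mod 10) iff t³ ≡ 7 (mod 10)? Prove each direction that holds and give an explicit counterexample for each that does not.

Both implications hold.

(⇒) Suppose t ≡ 3 (mod 10). Write t = 10j + 3. Then (10j + 3)³ = 1000j³ + 900j² + 270j + 27 = 10(100j³ + 90j² + 27j + 2) + 7, so t³ ≡ 7 (mod 10).

(⇐) For the converse, argue contrapositively. If t ≢ 3 (mod 10), then t is congruent to one of 0, 1, 2, 4, 5, 6, 7, 8, 9 modulo 10, and these give t³ ≡ 0, 1, 8, 4, 5, 6, 3, 2, 9 respectively — never 7.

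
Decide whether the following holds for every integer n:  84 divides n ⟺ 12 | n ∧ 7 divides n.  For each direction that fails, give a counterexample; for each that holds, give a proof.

The biconditional holds.

(→) If 84 ∣ n, write n = 84q. Since 84 = 7·12, n = 12·(7q), so 12 ∣ n; and since 84 = 12·7, n = 7·(12q), so 7 ∣ n.

(←) Suppose 12 ∣ n and 7 ∣ n. Any common multiple of 12 and 7 is a multiple of their lcm; here gcd(12, 7) = 1, so lcm(12, 7) = 12·7 = 84, so 84 ∣ n.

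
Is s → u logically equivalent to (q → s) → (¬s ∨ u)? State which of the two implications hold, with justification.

Both directions hold; the statement is true.

(⇐) Assume the antecedent. If u is true, s → u reduces to true regardless of the other variables. If u is false, the antecedent forces (u = F, s = F, q = F) or (u = F, s = F, q = T), and s → u holds there. Either way s → u holds.

(⇒) Assume the antecedent. If u is true, (q → s) → (¬s ∨ u) reduces to true regardless of the other variables. If u is false, the antecedent forces (u = F, s = F, q = F) or (u = F, s = F, q = T), and (q → s) → (¬s ∨ u) holds there. Either way (q → s) → (¬s ∨ u) holds.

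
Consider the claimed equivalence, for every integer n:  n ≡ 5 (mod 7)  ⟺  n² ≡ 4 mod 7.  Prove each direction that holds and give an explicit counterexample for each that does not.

(⇒) Suppose n ≡ 5 (mod 7). Write n = 7j + 5. Then (7j + 5)² = 49j² + 70j + 25 = 7(7j² + 10j + 3) + 4, so n² ≡ 4 (mod 7).

(⇐) This fails: take n = 2. Then 2² = 4 ≡ 4 (mod 7), yet 2 ≡ 2 (mod 7), not 5.

(⇒) holds; (⇐) fails.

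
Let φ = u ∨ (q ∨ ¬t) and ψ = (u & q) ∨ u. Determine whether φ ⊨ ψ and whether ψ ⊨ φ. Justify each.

(→) This fails. Under t = F, u = F, q = F, the left side is true but the right side is false.

(←) Assume the antecedent. If t is true, the antecedent forces (t = T, u = T, q = F) or (t = T, u = T, q = T), and u ∨ (q ∨ ¬t) holds there. If t is false, u ∨ (q ∨ ¬t) reduces to true regardless of the other variables. Either way u ∨ (q ∨ ¬t) holds.

The forward direction fails; the converse holds.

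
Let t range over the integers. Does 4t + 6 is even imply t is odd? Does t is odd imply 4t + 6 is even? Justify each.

Only the converse holds.

[⇒] This fails: take t = 6. Then 4t + 6 = 30, which is even, yet t = 6 is even, not odd.

[⇐] Suppose t is odd. Since 4 is even, 4t is even for every t, so 4t + 6 has the same parity as 6, which is even. Hence 4t + 6 is even.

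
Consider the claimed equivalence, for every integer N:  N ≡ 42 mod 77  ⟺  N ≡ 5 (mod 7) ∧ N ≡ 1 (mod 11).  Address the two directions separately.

Both directions fail.

[⇒] This fails: N = 42 gives 42 ≡ 42 (mod 77) but 42 ≡ 0 (mod 7), so the conjunction on the right does not hold.

[⇐] This fails: N = 12 satisfies both congruences on the right (12 ≡ 5 mod 7 and 12 ≡ 1 mod 11) yet 12 ≡ 12 (mod 77), not 42.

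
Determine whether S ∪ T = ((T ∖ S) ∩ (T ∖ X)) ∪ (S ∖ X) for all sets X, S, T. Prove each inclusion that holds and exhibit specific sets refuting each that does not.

Only the reverse inclusion holds.

Forward inclusion. This inclusion fails. Take X = {1}, S = {1}, T = ∅; then 1 ∈ S ∪ T but 1 ∉ ((T ∖ S) ∩ (T ∖ X)) ∪ (S ∖ X).

Reverse inclusion. Let x ∈ ((T ∖ S) ∩ (T ∖ X)) ∪ (S ∖ X). Then either x ∈ S and x ∉ X, T; or x ∈ T and x ∉ X, S; or x ∈ S ∩ T and x ∉ X. In each case x ∈ S ∪ T, so ((T ∖ S) ∩ (T ∖ X)) ∪ (S ∖ X) ⊆ S ∪ T.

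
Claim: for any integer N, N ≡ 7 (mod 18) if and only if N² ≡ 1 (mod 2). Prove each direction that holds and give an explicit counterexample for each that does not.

Only the forward implication holds.

Forward direction. Suppose N ≡ 7 (mod 18). Then N² ≡ 7² = 49 (mod 18), and since 2 ∣ 18, also N² ≡ 1 (mod 2).

Converse. This fails: take N = 1. Then 1² = 1 ≡ 1 (mod 2), yet 1 ≡ 1 (mod 18), not 7.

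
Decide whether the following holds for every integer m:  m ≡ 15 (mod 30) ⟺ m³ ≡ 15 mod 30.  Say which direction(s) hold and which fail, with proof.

[⇒] Suppose m ≡ 15 (mod 30). Write m = 30j + 15. Then (30j + 15)³ = 27000j³ + 40500j² + 20250j + 3375 = 30(900j³ + 1350j² + 675j + 112) + 15, so m³ ≡ 15 (mod 30).

[⇐] Conversely, suppose m³ ≡ 15 (mod 30). The only residue r in {0, …, 29} with r³ ≡ 15 (mod 30) is r = 15, so m ≡ 15 (mod 30).

Both directions hold.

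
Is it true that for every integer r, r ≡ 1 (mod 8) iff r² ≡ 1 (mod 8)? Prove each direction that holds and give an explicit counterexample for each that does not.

Forward direction. Suppose r ≡ 1 (mod 8). Write r = 8j + 1. Then (8j + 1)² = 64j² + 16j + 1 = 8(8j² + 2j) + 1, so r² ≡ 1 (mod 8).

Converse. This fails: take r = 3. Then 3² = 9 ≡ 1 (mod 8), yet 3 ≡ 3 (mod 8), not 1.

Only the forward implication holds.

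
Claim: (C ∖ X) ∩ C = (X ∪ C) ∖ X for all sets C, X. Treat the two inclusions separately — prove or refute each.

Both inclusions hold; the sets are equal.

(⊇) Let x ∈ (X ∪ C) ∖ X. Then x ∈ C and x ∉ X, from which x ∈ (C ∖ X) ∩ C.

(⊆) Let x ∈ (C ∖ X) ∩ C. Then x ∈ C and x ∉ X, from which x ∈ (X ∪ C) ∖ X.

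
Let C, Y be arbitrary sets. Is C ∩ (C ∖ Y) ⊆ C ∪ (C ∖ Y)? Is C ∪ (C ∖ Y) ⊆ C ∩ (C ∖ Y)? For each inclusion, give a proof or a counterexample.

The sets are not equal: only the forward inclusion holds.

(⟹) Let x ∈ C ∩ (C ∖ Y). Then x ∈ C and x ∉ Y, from which x ∈ C ∪ (C ∖ Y).

(⟸) This inclusion fails. Take C = {1}, Y = {1}; then 1 ∈ C ∪ (C ∖ Y) but 1 ∉ C ∩ (C ∖ Y).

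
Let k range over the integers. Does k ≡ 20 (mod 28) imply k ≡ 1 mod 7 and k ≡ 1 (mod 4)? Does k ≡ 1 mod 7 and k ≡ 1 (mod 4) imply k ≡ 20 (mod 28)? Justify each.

Neither implication holds.

[⇒] This fails: k = 20 gives 20 ≡ 20 (mod 28) but 20 ≡ 6 (mod 7), so the conjunction on the right does not hold.

[⇐] This fails: k = 1 satisfies both congruences on the right (1 ≡ 1 mod 7 and 1 ≡ 1 mod 4) yet 1 ≡ 1 (mod 28), not 20.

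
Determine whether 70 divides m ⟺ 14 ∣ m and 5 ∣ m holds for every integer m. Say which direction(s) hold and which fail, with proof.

(←) Suppose 14 ∣ m and 5 ∣ m. Any common multiple of 14 and 5 is a multiple of their lcm; here gcd(14, 5) = 1, so lcm(14, 5) = 14·5 = 70, so 70 ∣ m.

(→) If 70 ∣ m, write m = 70q. Since 70 = 5·14, m = 14·(5q), so 14 ∣ m; and since 70 = 14·5, m = 5·(14q), so 5 ∣ m.

Both directions hold.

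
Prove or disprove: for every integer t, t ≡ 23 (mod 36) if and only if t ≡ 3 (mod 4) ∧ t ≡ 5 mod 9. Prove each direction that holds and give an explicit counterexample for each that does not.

Equivalent; both directions hold.

(→) Suppose t ≡ 23 (mod 36); write t = 36j + 23. Since 4 ∣ 36, reducing mod 4 gives t ≡ 23 ≡ 3 (mod 4); since 9 ∣ 36, reducing mod 9 gives t ≡ 23 ≡ 5 (mod 9).

(←) Conversely, if t ≡ 3 (mod 4) and t ≡ 5 (mod 9), then by the Chinese remainder theorem t ≡ 23 (mod 36). This is exactly t ≡ 23 (mod 36).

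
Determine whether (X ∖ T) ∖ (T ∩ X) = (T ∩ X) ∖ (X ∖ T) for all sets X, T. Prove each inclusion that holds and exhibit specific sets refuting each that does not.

(⊆) fails and (⊇) fails.

Forward inclusion. This inclusion fails. Take X = {1}, T = ∅; then 1 ∈ (X ∖ T) ∖ (T ∩ X) but 1 ∉ (T ∩ X) ∖ (X ∖ T).

Reverse inclusion. This inclusion fails. Take X = {1}, T = {1}; then 1 ∈ (T ∩ X) ∖ (X ∖ T) but 1 ∉ (X ∖ T) ∖ (T ∩ X).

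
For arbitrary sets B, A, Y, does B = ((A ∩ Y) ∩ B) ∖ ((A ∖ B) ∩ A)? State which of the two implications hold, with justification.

(⟸) Let x ∈ ((A ∩ Y) ∩ B) ∖ ((A ∖ B) ∩ A). Then x ∈ B ∩ A ∩ Y, from which x ∈ B.

(⟹) This inclusion fails. Take B = {1}, A = ∅, Y = ∅; then 1 ∈ B but 1 ∉ ((A ∩ Y) ∩ B) ∖ ((A ∖ B) ∩ A).

(⊆) fails; (⊇) holds.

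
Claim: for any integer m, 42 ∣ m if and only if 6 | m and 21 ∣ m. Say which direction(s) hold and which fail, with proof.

Both implications hold.

(⇒) If 42 ∣ m, write m = 42q. Since 42 = 7·6, m = 6·(7q), so 6 ∣ m; and since 42 = 2·21, m = 21·(2q), so 21 ∣ m.

(⇐) Suppose 6 ∣ m and 21 ∣ m. Any common multiple of 6 and 21 is a multiple of their lcm; here lcm(6, 21) = 6·21/gcd(6, 21) = 126/3 = 42, so 42 ∣ m.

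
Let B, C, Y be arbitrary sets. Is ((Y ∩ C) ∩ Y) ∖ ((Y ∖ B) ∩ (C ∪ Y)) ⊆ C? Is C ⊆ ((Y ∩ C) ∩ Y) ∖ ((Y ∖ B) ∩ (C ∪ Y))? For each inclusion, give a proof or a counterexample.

(⊆) Let x ∈ ((Y ∩ C) ∩ Y) ∖ ((Y ∖ B) ∩ (C ∪ Y)). Then x ∈ B ∩ C ∩ Y, from which x ∈ C.

(⊇) This inclusion fails. Take B = ∅, C = {1}, Y = ∅; then 1 ∈ C but 1 ∉ ((Y ∩ C) ∩ Y) ∖ ((Y ∖ B) ∩ (C ∪ Y)).

Only the forward inclusion holds.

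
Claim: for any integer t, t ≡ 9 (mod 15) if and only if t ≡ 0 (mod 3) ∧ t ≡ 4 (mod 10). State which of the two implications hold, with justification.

(⇐) If t ≡ 0 (mod 3) and t ≡ 4 (mod 10), then by the Chinese remainder theorem t ≡ 24 (mod 30). Since 24 ≡ 9 (mod 15) and 15 ∣ 30, we get t ≡ 9 (mod 15).

(⇒) This fails: t = 9 gives 9 ≡ 9 (mod 15) but 9 ≡ 9 (mod 10), so the conjunction on the right does not hold.

Only the reverse direction holds.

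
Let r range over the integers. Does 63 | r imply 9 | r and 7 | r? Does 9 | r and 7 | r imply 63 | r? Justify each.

Both implications hold.

[⇐] Suppose 9 ∣ r and 7 ∣ r. Any common multiple of 9 and 7 is a multiple of their lcm; here gcd(9, 7) = 1, so lcm(9, 7) = 9·7 = 63, so 63 ∣ r.

[⇒] If 63 ∣ r, write r = 63q. Since 63 = 7·9, r = 9·(7q), so 9 ∣ r; and since 63 = 9·7, r = 7·(9q), so 7 ∣ r.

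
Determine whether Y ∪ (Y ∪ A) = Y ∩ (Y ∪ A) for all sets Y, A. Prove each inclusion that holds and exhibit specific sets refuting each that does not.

(⊆) fails; (⊇) holds.

(⊇) Let x ∈ Y ∩ (Y ∪ A). Then either x ∈ Y and x ∉ A; or x ∈ Y ∩ A. In each case x ∈ Y ∪ (Y ∪ A), so Y ∩ (Y ∪ A) ⊆ Y ∪ (Y ∪ A).

(⊆) This inclusion fails. Take Y = ∅, A = {1}; then 1 ∈ Y ∪ (Y ∪ A) but 1 ∉ Y ∩ (Y ∪ A).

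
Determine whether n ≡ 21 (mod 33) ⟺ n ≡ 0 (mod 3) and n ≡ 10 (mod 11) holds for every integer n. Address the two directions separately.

(→) Suppose n ≡ 21 (mod 33); write n = 33j + 21. Since 3 ∣ 33, reducing mod 3 gives n ≡ 21 ≡ 0 (mod 3); since 11 ∣ 33, reducing mod 11 gives n ≡ 21 ≡ 10 (mod 11).

(←) Conversely, if n ≡ 0 (mod 3) and n ≡ 10 (mod 11), then by the Chinese remainder theorem n ≡ 21 (mod 33). This is exactly n ≡ 21 (mod 33).

Equivalent; both directions hold.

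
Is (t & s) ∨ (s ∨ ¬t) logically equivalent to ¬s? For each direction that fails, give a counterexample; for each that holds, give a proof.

[⇒] This fails. Under t = F, s = T, the left side is true but the right side is false.

[⇐] This fails. Under t = T, s = F, the left side is false but the right side is true.

Neither direction holds.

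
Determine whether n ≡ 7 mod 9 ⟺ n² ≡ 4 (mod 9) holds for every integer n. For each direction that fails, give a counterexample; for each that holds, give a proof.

(⇒) Suppose n ≡ 7 mod 9. Write n = 9j + 7. Then (9j + 7)² = 81j² + 126j + 49 = 9(9j² + 14j + 5) + 4, so n² ≡ 4 (mod 9).

(⇐) This fails: take n = 2. Then 2² = 4 ≡ 4 (mod 9), yet 2 ≡ 2 (mod 9), not 7.

The forward direction holds; the converse fails.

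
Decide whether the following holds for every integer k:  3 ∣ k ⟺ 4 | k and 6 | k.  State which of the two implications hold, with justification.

Only the converse holds.

Forward direction. This fails: take k = 3. Certainly 3 ∣ 3, but 4 ∤ 3.

Converse. Suppose 4 ∣ k and 6 ∣ k. Any common multiple of 4 and 6 is a multiple of their lcm; here lcm(4, 6) = 4·6/gcd(4, 6) = 24/2 = 12, so 12 ∣ k. Since 3 ∣ 12, it follows that 3 ∣ k.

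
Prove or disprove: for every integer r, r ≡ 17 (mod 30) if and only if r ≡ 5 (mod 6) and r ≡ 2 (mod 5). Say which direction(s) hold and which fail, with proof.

Both implications hold.

Forward direction. Suppose r ≡ 17 (mod 30); write r = 30j + 17. Since 6 ∣ 30, reducing mod 6 gives r ≡ 17 ≡ 5 (mod 6); since 5 ∣ 30, reducing mod 5 gives r ≡ 17 ≡ 2 (mod 5).

Converse. If r ≡ 5 (mod 6) and r ≡ 2 (mod 5), then by the Chinese remainder theorem r ≡ 17 (mod 30). This is exactly r ≡ 17 (mod 30).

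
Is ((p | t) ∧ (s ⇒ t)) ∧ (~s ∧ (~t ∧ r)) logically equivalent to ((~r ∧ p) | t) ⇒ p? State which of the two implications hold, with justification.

Forward direction. Assume the antecedent. If t is true, the antecedent cannot hold. If t is false, ((~r ∧ p) | t) ⇒ p reduces to true regardless of the other variables. Either way ((~r ∧ p) | t) ⇒ p holds.

Converse. This fails. Under t = F, r = F, p = F, s = F, the left side is false but the right side is true.

The forward direction holds; the converse fails.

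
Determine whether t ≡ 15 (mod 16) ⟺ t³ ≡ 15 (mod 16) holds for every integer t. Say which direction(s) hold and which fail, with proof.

Both implications hold.

(⇒) Suppose t ≡ 15 (mod 16). Write t = 16j + 15. Then (16j + 15)³ = 4096j³ + 11520j² + 10800j + 3375 = 16(256j³ + 720j² + 675j + 210) + 15, so t³ ≡ 15 (mod 16).

(⇐) Conversely, suppose t³ ≡ 15 (mod 16). The only residue r in {0, …, 15} with r³ ≡ 15 (mod 16) is r = 15, so t ≡ 15 (mod 16).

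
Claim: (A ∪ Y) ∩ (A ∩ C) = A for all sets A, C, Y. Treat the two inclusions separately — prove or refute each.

Only the forward inclusion holds.

(⟹) Let x ∈ (A ∪ Y) ∩ (A ∩ C). Then either x ∈ A ∩ C and x ∉ Y; or x ∈ A ∩ C ∩ Y. In each case x ∈ A, so (A ∪ Y) ∩ (A ∩ C) ⊆ A.

(⟸) This inclusion fails. Take A = {1}, C = ∅, Y = ∅; then 1 ∈ A but 1 ∉ (A ∪ Y) ∩ (A ∩ C).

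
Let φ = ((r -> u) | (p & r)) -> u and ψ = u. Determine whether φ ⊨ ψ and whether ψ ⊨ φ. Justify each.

The forward direction fails; the converse holds.

[⇐] Assume the antecedent. If r is true, the antecedent forces (r = T, p = F, u = T) or (r = T, p = T, u = T), and ((r -> u) | (p & r)) -> u holds there. If r is false, the antecedent forces (r = F, p = F, u = T) or (r = F, p = T, u = T), and ((r -> u) | (p & r)) -> u holds there. Either way ((r -> u) | (p & r)) -> u holds.

[⇒] This fails. Under r = T, p = F, u = F, the left side is true but the right side is false.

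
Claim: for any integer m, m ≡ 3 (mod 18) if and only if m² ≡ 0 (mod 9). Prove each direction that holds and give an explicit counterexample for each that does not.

Converse. This fails: take m = 0. Then 0² = 0 ≡ 0 (mod 9), yet 0 ≡ 0 (mod 18), not 3.

Forward direction. Suppose m ≡ 3 (mod 18). Then m² ≡ 3² = 9 (mod 18), and since 9 ∣ 18, also m² ≡ 0 (mod 9).

The forward direction holds; the converse fails.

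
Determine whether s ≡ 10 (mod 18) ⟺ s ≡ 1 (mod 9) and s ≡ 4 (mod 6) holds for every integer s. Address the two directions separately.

Both implications hold.

(⇒) Suppose s ≡ 10 (mod 18); write s = 18j + 10. Since 9 ∣ 18, reducing mod 9 gives s ≡ 10 ≡ 1 (mod 9); since 6 ∣ 18, reducing mod 6 gives s ≡ 10 ≡ 4 (mod 6).

(⇐) Conversely, if s ≡ 1 (mod 9) and s ≡ 4 (mod 6), then by the Chinese remainder theorem s ≡ 10 (mod 18). This is exactly s ≡ 10 (mod 18).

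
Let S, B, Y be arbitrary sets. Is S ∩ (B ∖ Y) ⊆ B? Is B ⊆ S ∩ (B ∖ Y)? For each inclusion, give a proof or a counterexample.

(⊆) holds; (⊇) fails.

(⊆) Let x ∈ S ∩ (B ∖ Y). Then x ∈ S ∩ B and x ∉ Y, from which x ∈ B.

(⊇) This inclusion fails. Take S = ∅, B = {1}, Y = ∅; then 1 ∈ B but 1 ∉ S ∩ (B ∖ Y).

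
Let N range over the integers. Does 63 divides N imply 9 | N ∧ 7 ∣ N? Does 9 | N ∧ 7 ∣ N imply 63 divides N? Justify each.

(←) Suppose 9 ∣ N and 7 ∣ N. Any common multiple of 9 and 7 is a multiple of their lcm; here gcd(9, 7) = 1, so lcm(9, 7) = 9·7 = 63, so 63 ∣ N.

(→) If 63 ∣ N, write N = 63q. Since 63 = 7·9, N = 9·(7q), so 9 ∣ N; and since 63 = 9·7, N = 7·(9q), so 7 ∣ N.

The biconditional holds.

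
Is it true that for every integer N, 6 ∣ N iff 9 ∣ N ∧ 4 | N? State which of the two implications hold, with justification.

(⇒) This fails: take N = 6. Certainly 6 ∣ 6, but 9 ∤ 6.

(⇐) Suppose 9 ∣ N and 4 ∣ N. Any common multiple of 9 and 4 is a multiple of their lcm; here gcd(9, 4) = 1, so lcm(9, 4) = 9·4 = 36, so 36 ∣ N. Since 6 ∣ 36, it follows that 6 ∣ N.

(⇒) fails; (⇐) holds.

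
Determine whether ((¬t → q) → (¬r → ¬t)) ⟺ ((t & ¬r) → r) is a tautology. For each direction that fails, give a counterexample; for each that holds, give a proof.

(⟹) Assume the antecedent. If t is true, the antecedent forces (t = T, r = T, q = F) or (t = T, r = T, q = T), and (t & ¬r) → r holds there. If t is false, (t & ¬r) → r reduces to true regardless of the other variables. Either way (t & ¬r) → r holds.

(⟸) Assume the antecedent. If t is true, the antecedent forces (t = T, r = T, q = F) or (t = T, r = T, q = T), and (¬t → q) → (¬r → ¬t) holds there. If t is false, (¬t → q) → (¬r → ¬t) reduces to true regardless of the other variables. Either way (¬t → q) → (¬r → ¬t) holds.

Both implications hold.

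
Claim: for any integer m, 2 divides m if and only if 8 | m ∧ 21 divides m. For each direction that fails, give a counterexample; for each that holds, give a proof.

Not equivalent: only (⇐) holds.

Converse. Suppose 8 ∣ m and 21 ∣ m. Any common multiple of 8 and 21 is a multiple of their lcm; here gcd(8, 21) = 1, so lcm(8, 21) = 8·21 = 168, so 168 ∣ m. Since 2 ∣ 168, it follows that 2 ∣ m.

Forward direction. This fails: take m = 2. Certainly 2 ∣ 2, but 8 ∤ 2.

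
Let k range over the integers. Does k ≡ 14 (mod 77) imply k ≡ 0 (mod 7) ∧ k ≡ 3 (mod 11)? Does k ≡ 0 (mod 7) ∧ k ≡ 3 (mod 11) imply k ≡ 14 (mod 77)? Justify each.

Both directions hold; the statement is true.

(⟹) Suppose k ≡ 14 (mod 77); write k = 77j + 14. Since 7 ∣ 77, reducing mod 7 gives k ≡ 14 ≡ 0 (mod 7); since 11 ∣ 77, reducing mod 11 gives k ≡ 14 ≡ 3 (mod 11).

(⟸) Conversely, if k ≡ 0 (mod 7) and k ≡ 3 (mod 11), then by the Chinese remainder theorem k ≡ 14 (mod 77). This is exactly k ≡ 14 (mod 77).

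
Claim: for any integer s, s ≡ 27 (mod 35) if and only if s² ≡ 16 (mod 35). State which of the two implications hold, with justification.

(⇒) fails and (⇐) fails.

[⇒] This fails: take s = 27. Then 27 ≡ 27 (mod 35), but 27² = 729 ≡ 29 (mod 35), not 16.

[⇐] This fails: take s = 4. Then 4² = 16 ≡ 16 (mod 35), yet 4 ≡ 4 (mod 35), not 27.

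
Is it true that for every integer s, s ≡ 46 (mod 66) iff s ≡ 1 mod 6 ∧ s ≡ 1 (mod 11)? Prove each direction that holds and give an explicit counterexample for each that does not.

Neither implication holds.

(⟹) This fails: s = 46 gives 46 ≡ 46 (mod 66) but 46 ≡ 4 (mod 6), so the conjunction on the right does not hold.

(⟸) This fails: s = 1 satisfies both congruences on the right (1 ≡ 1 mod 6 and 1 ≡ 1 mod 11) yet 1 ≡ 1 (mod 66), not 46.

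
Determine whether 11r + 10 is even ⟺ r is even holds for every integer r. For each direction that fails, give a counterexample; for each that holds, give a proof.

Converse. Suppose r is even; write r = 2j. Then 11r + 10 = 11·(2j) + 10 = 2·11j + 10, which is even.

Forward direction. Suppose 11r + 10 is even. Since 11 is odd, 11r and r have the same parity, so 11r + 10 ≡ r + 10 (mod 2). As 10 is even, 11r + 10 is even exactly when r is even. Thus r is even.

The biconditional holds.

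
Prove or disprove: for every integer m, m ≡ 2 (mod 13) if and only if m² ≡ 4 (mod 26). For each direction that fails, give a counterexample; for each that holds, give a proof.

(⇒) This fails: take m = 15. Then 15 ≡ 2 (mod 13), but 15² = 225 ≡ 17 (mod 26), not 4.

(⇐) This fails: take m = 24. Then 24² = 576 ≡ 4 (mod 26), yet 24 ≡ 11 (mod 13), not 2.

Both directions fail.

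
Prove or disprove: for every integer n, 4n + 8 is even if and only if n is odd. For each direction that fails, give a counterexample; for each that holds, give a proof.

(⟹) This fails: take n = 4. Then 4n + 8 = 24, which is even, yet n = 4 is even, not odd.

(⟸) Suppose n is odd. Since 4 is even, 4n is even for every n, so 4n + 8 has the same parity as 8, which is even. Hence 4n + 8 is even.

Only the reverse direction holds.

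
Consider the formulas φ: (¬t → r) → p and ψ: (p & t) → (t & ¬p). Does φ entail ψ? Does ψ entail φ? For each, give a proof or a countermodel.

Neither implication holds.

(→) This fails. Under p = T, r = F, t = T, the left side is true but the right side is false.

(←) This fails. Under p = F, r = T, t = F, the left side is false but the right side is true.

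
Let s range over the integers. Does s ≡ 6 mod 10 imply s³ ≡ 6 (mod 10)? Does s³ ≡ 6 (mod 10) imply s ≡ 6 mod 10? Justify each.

Converse. Suppose s³ ≡ 6 (mod 10). The only residue r in {0, …, 9} with r³ ≡ 6 (mod 10) is r = 6, so s ≡ 6 (mod 10).

Forward direction. Suppose s ≡ 6 mod 10. Write s = 10j + 6. Then (10j + 6)³ = 1000j³ + 1800j² + 1080j + 216 = 10(100j³ + 180j² + 108j + 21) + 6, so s³ ≡ 6 (mod 10).

Both directions hold; the statement is true.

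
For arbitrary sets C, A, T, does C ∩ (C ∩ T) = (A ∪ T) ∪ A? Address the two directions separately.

The sets are not equal: only the forward inclusion holds.

(⊆) Let x ∈ C ∩ (C ∩ T). Then either x ∈ C ∩ T and x ∉ A; or x ∈ C ∩ A ∩ T. In each case x ∈ (A ∪ T) ∪ A, so C ∩ (C ∩ T) ⊆ (A ∪ T) ∪ A.

(⊇) This inclusion fails. Take C = ∅, A = {1}, T = ∅; then 1 ∈ (A ∪ T) ∪ A but 1 ∉ C ∩ (C ∩ T).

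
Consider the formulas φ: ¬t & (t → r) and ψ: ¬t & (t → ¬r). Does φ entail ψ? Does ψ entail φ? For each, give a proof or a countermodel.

Both directions hold; the statement is true.

(⟸) Assume the antecedent. If t is true, the antecedent cannot hold. If t is false, ¬t & (t → r) reduces to true regardless of the other variables. Either way ¬t & (t → r) holds.

(⟹) Assume the antecedent. If t is true, the antecedent cannot hold. If t is false, ¬t & (t → ¬r) reduces to true regardless of the other variables. Either way ¬t & (t → ¬r) holds.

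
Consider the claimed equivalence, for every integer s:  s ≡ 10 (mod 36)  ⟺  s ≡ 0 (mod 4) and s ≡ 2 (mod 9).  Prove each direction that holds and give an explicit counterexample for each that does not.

(→) This fails: s = 10 gives 10 ≡ 10 (mod 36) but 10 ≡ 2 (mod 4), so the conjunction on the right does not hold.

(←) This fails: s = 20 satisfies both congruences on the right (20 ≡ 0 mod 4 and 20 ≡ 2 mod 9) yet 20 ≡ 20 (mod 36), not 10.

(⇒) fails and (⇐) fails.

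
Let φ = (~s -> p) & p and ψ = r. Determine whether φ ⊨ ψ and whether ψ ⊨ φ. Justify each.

Both directions fail.

(→) This fails. Under r = F, p = T, s = F, the left side is true but the right side is false.

(←) This fails. Under r = T, p = F, s = F, the left side is false but the right side is true.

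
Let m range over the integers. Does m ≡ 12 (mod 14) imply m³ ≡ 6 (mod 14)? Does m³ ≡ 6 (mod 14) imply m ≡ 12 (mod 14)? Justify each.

Only the forward implication holds.

(⟹) Suppose m ≡ 12 (mod 14). Write m = 14j + 12. Then (14j + 12)³ = 2744j³ + 7056j² + 6048j + 1728 = 14(196j³ + 504j² + 432j + 123) + 6, so m³ ≡ 6 (mod 14).

(⟸) This fails: take m = 6. Then 6³ = 216 ≡ 6 (mod 14), yet 6 ≡ 6 (mod 14), not 12.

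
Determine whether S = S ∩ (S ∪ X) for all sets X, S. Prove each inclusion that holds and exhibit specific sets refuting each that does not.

Forward inclusion. Let x ∈ S. Then either x ∈ S and x ∉ X; or x ∈ X ∩ S. In each case x ∈ S ∩ (S ∪ X), so S ⊆ S ∩ (S ∪ X).

Reverse inclusion. Let x ∈ S ∩ (S ∪ X). Then either x ∈ S and x ∉ X; or x ∈ X ∩ S. In each case x ∈ S, so S ∩ (S ∪ X) ⊆ S.

Both inclusions hold.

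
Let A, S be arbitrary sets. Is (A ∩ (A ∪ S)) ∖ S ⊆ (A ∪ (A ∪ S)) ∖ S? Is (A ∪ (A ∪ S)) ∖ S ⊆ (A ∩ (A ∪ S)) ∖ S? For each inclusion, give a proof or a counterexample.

(⟸) Let x ∈ (A ∪ (A ∪ S)) ∖ S. Then x ∈ A and x ∉ S, from which x ∈ (A ∩ (A ∪ S)) ∖ S.

(⟹) Let x ∈ (A ∩ (A ∪ S)) ∖ S. Then x ∈ A and x ∉ S, from which x ∈ (A ∪ (A ∪ S)) ∖ S.

The two sets are equal.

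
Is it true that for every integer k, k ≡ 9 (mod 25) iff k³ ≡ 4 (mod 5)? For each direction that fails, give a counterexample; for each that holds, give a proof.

(⟸) This fails: take k = 4. Then 4³ = 64 ≡ 4 (mod 5), yet 4 ≡ 4 (mod 25), not 9.

(⟹) Suppose k ≡ 9 (mod 25). Then k³ ≡ 9³ = 729 (mod 25), and since 5 ∣ 25, also k³ ≡ 4 (mod 5).

Only the forward direction holds.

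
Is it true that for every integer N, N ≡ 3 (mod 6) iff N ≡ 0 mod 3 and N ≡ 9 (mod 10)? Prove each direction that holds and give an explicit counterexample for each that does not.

(⇒) This fails: N = 3 gives 3 ≡ 3 (mod 6) but 3 ≡ 3 (mod 10), so the conjunction on the right does not hold.

(⇐) Conversely, if N ≡ 0 (mod 3) and N ≡ 9 (mod 10), then by the Chinese remainder theorem N ≡ 9 (mod 30). Since 9 ≡ 3 (mod 6) and 6 ∣ 30, we get N ≡ 3 (mod 6).

The forward direction fails; the converse holds.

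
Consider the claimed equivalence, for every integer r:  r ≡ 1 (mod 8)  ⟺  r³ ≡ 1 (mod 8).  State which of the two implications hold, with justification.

Equivalent; both directions hold.

Converse. Suppose r³ ≡ 1 (mod 8). The only residue r in {0, …, 7} with r³ ≡ 1 (mod 8) is r = 1, so r ≡ 1 (mod 8).

Forward direction. Suppose r ≡ 1 (mod 8). Write r = 8j + 1. Then (8j + 1)³ = 512j³ + 192j² + 24j + 1 = 8(64j³ + 24j² + 3j) + 1, so r³ ≡ 1 (mod 8).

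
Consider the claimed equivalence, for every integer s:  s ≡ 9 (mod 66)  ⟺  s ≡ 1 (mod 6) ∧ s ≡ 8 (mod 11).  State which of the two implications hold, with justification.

Forward direction. This fails: s = 9 gives 9 ≡ 9 (mod 66) but 9 ≡ 3 (mod 6), so the conjunction on the right does not hold.

Converse. This fails: s = 19 satisfies both congruences on the right (19 ≡ 1 mod 6 and 19 ≡ 8 mod 11) yet 19 ≡ 19 (mod 66), not 9.

(⇒) fails and (⇐) fails.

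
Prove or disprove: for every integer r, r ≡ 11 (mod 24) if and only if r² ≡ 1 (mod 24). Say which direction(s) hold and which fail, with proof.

Converse. This fails: take r = 1. Then 1² = 1 ≡ 1 (mod 24), yet 1 ≡ 1 (mod 24), not 11.

Forward direction. Suppose r ≡ 11 (mod 24). Write r = 24j + 11. Then (24j + 11)² = 576j² + 528j + 121 = 24(24j² + 22j + 5) + 1, so r² ≡ 1 (mod 24).

Not equivalent: only (⇒) holds.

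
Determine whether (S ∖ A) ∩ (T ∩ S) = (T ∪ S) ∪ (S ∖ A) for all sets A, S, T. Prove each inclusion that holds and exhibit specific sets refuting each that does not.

(⊆) Let x ∈ (S ∖ A) ∩ (T ∩ S). Then x ∈ S ∩ T and x ∉ A, from which x ∈ (T ∪ S) ∪ (S ∖ A).

(⊇) This inclusion fails. Take A = ∅, S = {1}, T = ∅; then 1 ∈ (T ∪ S) ∪ (S ∖ A) but 1 ∉ (S ∖ A) ∩ (T ∩ S).

(⊆) holds; (⊇) fails.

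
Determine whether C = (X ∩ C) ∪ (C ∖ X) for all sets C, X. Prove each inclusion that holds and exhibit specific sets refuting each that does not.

Both inclusions hold.

Reverse inclusion. Let x ∈ (X ∩ C) ∪ (C ∖ X). Then either x ∈ C and x ∉ X; or x ∈ C ∩ X. In each case x ∈ C, so (X ∩ C) ∪ (C ∖ X) ⊆ C.

Forward inclusion. Let x ∈ C. Then either x ∈ C and x ∉ X; or x ∈ C ∩ X. In each case x ∈ (X ∩ C) ∪ (C ∖ X), so C ⊆ (X ∩ C) ∪ (C ∖ X).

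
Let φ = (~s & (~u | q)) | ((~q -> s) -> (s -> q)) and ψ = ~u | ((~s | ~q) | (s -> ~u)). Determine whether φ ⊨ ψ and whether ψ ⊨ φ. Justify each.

Neither implication holds.

(⇒) This fails. Under s = T, u = T, q = T, the left side is true but the right side is false.

(⇐) This fails. Under s = T, u = F, q = F, the left side is false but the right side is true.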